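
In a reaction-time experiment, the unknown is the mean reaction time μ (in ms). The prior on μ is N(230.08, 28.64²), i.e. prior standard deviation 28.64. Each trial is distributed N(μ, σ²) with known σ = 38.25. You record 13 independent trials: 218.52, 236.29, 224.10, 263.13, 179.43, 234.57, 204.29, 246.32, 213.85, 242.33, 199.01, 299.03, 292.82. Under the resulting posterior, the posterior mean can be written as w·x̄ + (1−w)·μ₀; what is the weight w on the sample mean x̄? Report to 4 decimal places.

0.8793

For Normal data with known variance σ², a Normal(μ₀, σ₀²) prior on μ is conjugate. Posterior precision = 1/σ₀² + n/σ²; posterior mean is the precision-weighted average of μ₀ and x̄.
σ₀² = 28.64² = 820.2496, σ² = 38.25² = 1463.0625. Prior precision 1/σ₀² = 1/820.2496; data precision n/σ² = 13/1463.0625.
w = (n/σ²)/(1/σ₀² + n/σ²) = n·σ₀²/(σ² + n·σ₀²) = 13·820.2496/(1463.0625 + 13·820.2496) = 10663.2448/12126.3073 = 0.8793.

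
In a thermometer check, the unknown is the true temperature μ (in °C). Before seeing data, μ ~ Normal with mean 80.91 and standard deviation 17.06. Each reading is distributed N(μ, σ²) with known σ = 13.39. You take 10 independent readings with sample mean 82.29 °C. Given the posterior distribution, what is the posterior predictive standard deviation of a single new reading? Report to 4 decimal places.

For Normal data with known variance σ², a Normal(μ₀, σ₀²) prior on μ is conjugate. Posterior precision = 1/σ₀² + n/σ²; posterior mean is the precision-weighted average of μ₀ and x̄.
σ₀² = 17.06² = 291.0436, σ² = 13.39² = 179.2921; σ² + n·σ₀² = 179.2921 + 10·291.0436 = 3089.7281.
Posterior precision = 1/σ₀² + n/σ² = 1/291.0436 + 10/179.2921 = (σ² + n·σ₀²)/(σ₀²σ²) = 3089.7281/(291.0436·179.2921); posterior variance σₙ² = σ₀²σ²/(σ² + n·σ₀²) = 291.0436·179.2921/3089.7281 = 16.888806.
Predictive variance for one new observation = σₙ² + σ² = 291.0436·179.2921/3089.7281 + 179.2921 = σ²·(σ₀² + 3089.7281)/3089.7281 = 179.2921·3380.7717/3089.7281 = 196.180906; SD = √(179.2921·3380.7717/3089.7281) = 14.0065.

14.0065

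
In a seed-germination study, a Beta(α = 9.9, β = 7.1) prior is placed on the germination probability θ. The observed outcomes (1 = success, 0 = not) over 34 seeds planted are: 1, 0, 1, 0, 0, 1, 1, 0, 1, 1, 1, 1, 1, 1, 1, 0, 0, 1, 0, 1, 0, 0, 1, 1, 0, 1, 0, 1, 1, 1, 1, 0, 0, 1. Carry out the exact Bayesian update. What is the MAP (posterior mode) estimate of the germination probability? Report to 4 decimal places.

0.6102

The Beta prior is conjugate to a Binomial/Bernoulli likelihood; the update adds successes to α and failures to β.
Posterior: Beta(α+k, β+n−k) = Beta(9.9+21, 7.1+13) = Beta(30.9, 20.1).
Mode of Beta(a,b) for a,b>1 is (a−1)/(a+b−2) = 29.9/49.0 = 0.6102.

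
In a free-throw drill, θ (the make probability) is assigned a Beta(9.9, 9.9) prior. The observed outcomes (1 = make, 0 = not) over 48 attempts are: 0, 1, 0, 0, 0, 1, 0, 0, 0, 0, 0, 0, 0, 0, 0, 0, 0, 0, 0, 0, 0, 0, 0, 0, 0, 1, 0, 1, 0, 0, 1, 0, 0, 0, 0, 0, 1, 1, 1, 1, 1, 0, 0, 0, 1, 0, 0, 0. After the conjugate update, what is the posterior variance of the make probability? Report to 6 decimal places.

0.003099

The Beta prior is conjugate to a Binomial/Bernoulli likelihood; the update adds successes to α and failures to β.
Posterior: Beta(α+k, β+n−k) = Beta(9.9+11, 9.9+37) = Beta(20.9, 46.9).
Var = αβ/((α+β)²(α+β+1)) = 20.9·46.9/(67.8²·68.8) = 0.003099.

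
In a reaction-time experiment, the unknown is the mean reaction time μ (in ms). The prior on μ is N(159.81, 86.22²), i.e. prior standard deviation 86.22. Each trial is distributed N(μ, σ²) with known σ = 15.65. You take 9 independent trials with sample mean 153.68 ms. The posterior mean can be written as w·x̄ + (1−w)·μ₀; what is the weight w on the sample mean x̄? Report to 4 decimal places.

0.9964

For Normal data with known variance σ², a Normal(μ₀, σ₀²) prior on μ is conjugate. Posterior precision = 1/σ₀² + n/σ²; posterior mean is the precision-weighted average of μ₀ and x̄.
σ₀² = 86.22² = 7433.8884, σ² = 15.65² = 244.9225. Prior precision 1/σ₀² = 1/7433.8884; data precision n/σ² = 9/244.9225.
w = (n/σ²)/(1/σ₀² + n/σ²) = n·σ₀²/(σ² + n·σ₀²) = 9·7433.8884/(244.9225 + 9·7433.8884) = 66904.9956/67149.9181 = 0.9964.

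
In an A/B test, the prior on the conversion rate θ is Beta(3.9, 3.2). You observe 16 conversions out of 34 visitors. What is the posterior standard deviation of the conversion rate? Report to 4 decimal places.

0.0770

The Beta prior is conjugate to a Binomial/Bernoulli likelihood; the update adds successes to α and failures to β.
Posterior: Beta(α+k, β+n−k) = Beta(3.9+16, 3.2+18) = Beta(19.9, 21.2).
Var = αβ/((α+β)²(α+β+1)) = 19.9·21.2/(41.1²·42.1) = 0.00593230; SD = √0.00593230 = 0.0770.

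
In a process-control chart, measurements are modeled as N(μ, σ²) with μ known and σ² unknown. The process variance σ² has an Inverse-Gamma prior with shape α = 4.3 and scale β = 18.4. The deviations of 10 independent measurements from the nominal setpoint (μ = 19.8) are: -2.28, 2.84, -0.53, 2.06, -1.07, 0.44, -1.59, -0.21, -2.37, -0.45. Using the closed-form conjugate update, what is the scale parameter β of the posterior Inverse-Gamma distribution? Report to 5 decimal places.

32.15930

With known mean μ and an Inverse-Gamma(α, β) prior on σ², the Normal likelihood is conjugate: posterior is Inv-Gamma(α + n/2, β + Σ(xᵢ−μ)²/2).
Σ(xᵢ−μ)² = (-2.28)² + (2.84)² + (-0.53)² + (2.06)² + (-1.07)² + (0.44)² + (-1.59)² + (-0.21)² + (-2.37)² + (-0.45)² = 27.5186.
Posterior: Inv-Gamma(4.3 + 10/2, 18.4 + 27.5186/2) = Inv-Gamma(9.30, 32.15930).
Posterior β = 32.15930.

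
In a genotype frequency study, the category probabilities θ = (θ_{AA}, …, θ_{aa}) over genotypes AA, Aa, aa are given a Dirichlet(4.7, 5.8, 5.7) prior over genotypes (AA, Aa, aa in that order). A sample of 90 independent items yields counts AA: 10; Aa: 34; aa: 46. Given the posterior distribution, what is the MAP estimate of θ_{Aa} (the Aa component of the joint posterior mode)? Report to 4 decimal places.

The Dirichlet prior is conjugate to the Multinomial likelihood: each posterior αⱼ = prior αⱼ + observed count nⱼ.
Posterior concentration: (14.7, 39.8, 51.7), total = 106.2.
Joint mode component: (α_{Aa}−1)/(Σα−K) = 38.8/103.2 = 0.3760.

0.3760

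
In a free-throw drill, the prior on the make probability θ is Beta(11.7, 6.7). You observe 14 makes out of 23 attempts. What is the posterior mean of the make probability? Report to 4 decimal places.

The Beta prior is conjugate to a Binomial/Bernoulli likelihood; the update adds successes to α and failures to β.
Posterior: Beta(α+k, β+n−k) = Beta(11.7+14, 6.7+9) = Beta(25.7, 15.7).
Posterior mean = α/(α+β) = 25.7/41.4 = 0.6208.

0.6208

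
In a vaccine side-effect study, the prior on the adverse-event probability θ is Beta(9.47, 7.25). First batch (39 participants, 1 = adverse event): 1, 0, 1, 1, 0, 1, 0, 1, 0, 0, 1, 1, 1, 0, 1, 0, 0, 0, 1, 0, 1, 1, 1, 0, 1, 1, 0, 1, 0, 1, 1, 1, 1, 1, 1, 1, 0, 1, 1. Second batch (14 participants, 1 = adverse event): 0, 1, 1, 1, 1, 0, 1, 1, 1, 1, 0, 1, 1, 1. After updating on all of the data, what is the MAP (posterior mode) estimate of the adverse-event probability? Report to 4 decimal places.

0.6567

The Beta prior is conjugate to a Binomial/Bernoulli likelihood; the update adds successes to α and failures to β.
After batch 1: Beta(9.47+25, 7.25+14) = Beta(34.47, 21.25).
After batch 2: Beta(34.47+11, 21.25+3) = Beta(45.47, 24.25).
Mode of Beta(a,b) for a,b>1 is (a−1)/(a+b−2) = 44.47/67.72 = 0.6567.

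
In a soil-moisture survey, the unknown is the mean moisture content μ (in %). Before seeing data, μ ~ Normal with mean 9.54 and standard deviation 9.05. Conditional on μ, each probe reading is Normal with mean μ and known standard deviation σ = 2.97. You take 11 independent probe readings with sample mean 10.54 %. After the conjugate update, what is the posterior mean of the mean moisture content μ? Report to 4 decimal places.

For Normal data with known variance σ², a Normal(μ₀, σ₀²) prior on μ is conjugate. Posterior precision = 1/σ₀² + n/σ²; posterior mean is the precision-weighted average of μ₀ and x̄.
n·x̄ = 11·10.54 = 115.94.
σ₀² = 9.05² = 81.9025, σ² = 2.97² = 8.8209; σ² + n·σ₀² = 8.8209 + 11·81.9025 = 909.7484.
Posterior mean = (μ₀/σ₀² + n·x̄/σ²)/(1/σ₀² + n/σ²) = (σ²·μ₀ + σ₀²·n·x̄)/(σ² + n·σ₀²) = (8.8209·9.54 + 81.9025·115.94)/909.7484 = 9579.927236/909.7484 = 10.5303.

10.5303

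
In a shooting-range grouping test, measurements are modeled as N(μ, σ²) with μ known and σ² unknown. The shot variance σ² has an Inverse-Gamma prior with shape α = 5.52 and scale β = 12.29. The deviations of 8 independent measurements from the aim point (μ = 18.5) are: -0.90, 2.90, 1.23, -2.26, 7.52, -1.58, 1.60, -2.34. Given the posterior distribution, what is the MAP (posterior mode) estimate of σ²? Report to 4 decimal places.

With known mean μ and an Inverse-Gamma(α, β) prior on σ², the Normal likelihood is conjugate: posterior is Inv-Gamma(α + n/2, β + Σ(xᵢ−μ)²/2).
Σ(xᵢ−μ)² = (-0.90)² + (2.90)² + (1.23)² + (-2.26)² + (7.52)² + (-1.58)² + (1.60)² + (-2.34)² = 82.9229.
Posterior: Inv-Gamma(5.52 + 8/2, 12.29 + 82.9229/2) = Inv-Gamma(9.52, 53.75145).
Mode = β/(α+1) = 53.75145/10.52 = 5.1095.

5.1095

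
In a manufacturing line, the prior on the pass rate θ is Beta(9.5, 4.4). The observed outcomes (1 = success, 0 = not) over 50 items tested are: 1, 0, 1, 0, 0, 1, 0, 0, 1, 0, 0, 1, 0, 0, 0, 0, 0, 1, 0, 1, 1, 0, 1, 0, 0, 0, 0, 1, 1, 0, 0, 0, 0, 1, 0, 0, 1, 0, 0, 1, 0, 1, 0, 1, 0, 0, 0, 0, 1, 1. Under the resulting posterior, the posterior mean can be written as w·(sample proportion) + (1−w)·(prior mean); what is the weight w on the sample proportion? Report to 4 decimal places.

The Beta prior is conjugate to a Binomial/Bernoulli likelihood; the update adds successes to α and failures to β.
Posterior mean = (α₀+k)/(α₀+β₀+n) = [n/(α₀+β₀+n)]·(k/n) + [(α₀+β₀)/(α₀+β₀+n)]·α₀/(α₀+β₀), so only n and the prior enter the weight.
The weight on the data is w = n/(α₀+β₀+n) = 50/(9.5+4.4+50) = 50/63.9 = 0.7825.

0.7825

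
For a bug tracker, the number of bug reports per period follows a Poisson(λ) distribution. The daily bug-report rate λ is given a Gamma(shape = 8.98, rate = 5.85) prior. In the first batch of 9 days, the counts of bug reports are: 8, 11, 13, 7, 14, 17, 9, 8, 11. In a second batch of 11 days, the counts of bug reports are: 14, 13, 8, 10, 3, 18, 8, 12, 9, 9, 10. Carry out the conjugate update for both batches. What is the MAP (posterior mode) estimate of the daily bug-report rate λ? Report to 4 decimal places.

With a Gamma(shape α, rate β) prior, the Poisson likelihood is conjugate: the posterior is Gamma(α + ΣXᵢ, β + n).
Batch 1: sum of counts S = 98 over n = 9 days.
After batch 1: Gamma(α+S, β+n) = Gamma(8.98+98, 5.85+9) = Gamma(106.98, 14.85).
Batch 2: sum of counts S = 114 over n = 11 days.
After batch 2: Gamma(α+S, β+n) = Gamma(106.98+114, 14.85+11) = Gamma(220.98, 25.85).
Mode of Gamma(α,β) for α≥1 is (α−1)/β = 219.98/25.85 = 8.5099.

8.5099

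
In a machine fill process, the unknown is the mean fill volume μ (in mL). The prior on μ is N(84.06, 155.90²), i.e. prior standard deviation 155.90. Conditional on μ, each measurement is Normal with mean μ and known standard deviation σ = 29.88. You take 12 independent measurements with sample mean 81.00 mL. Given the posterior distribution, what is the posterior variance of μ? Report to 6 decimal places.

74.174140

For Normal data with known variance σ², a Normal(μ₀, σ₀²) prior on μ is conjugate. Posterior precision = 1/σ₀² + n/σ²; posterior mean is the precision-weighted average of μ₀ and x̄.
σ₀² = 155.90² = 24304.81, σ² = 29.88² = 892.8144; σ² + n·σ₀² = 892.8144 + 12·24304.81 = 292550.5344.
Posterior precision = 1/σ₀² + n/σ² = 1/24304.81 + 12/892.8144 = (σ² + n·σ₀²)/(σ₀²σ²) = 292550.5344/(24304.81·892.8144); posterior variance σₙ² = σ₀²σ²/(σ² + n·σ₀²) = 24304.81·892.8144/292550.5344 = 74.174140.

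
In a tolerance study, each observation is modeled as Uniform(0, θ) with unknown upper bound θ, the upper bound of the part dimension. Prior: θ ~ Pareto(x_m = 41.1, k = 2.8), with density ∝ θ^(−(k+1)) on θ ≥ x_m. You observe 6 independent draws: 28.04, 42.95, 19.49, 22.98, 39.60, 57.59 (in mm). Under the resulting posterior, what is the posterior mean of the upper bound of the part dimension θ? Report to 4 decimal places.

64.9733

A Pareto(scale x_m, shape k) prior on the upper bound θ of Uniform(0, θ) is conjugate: posterior is Pareto(max(x_m, max xᵢ), k + n).
Sample maximum = 57.59; prior scale x_m = 41.1 → posterior scale = max = 57.59.
Posterior shape = 2.8 + 6 = 8.8.
E[θ|data] = k·x_m/(k−1) = 8.8·57.59/7.8 = 64.9733.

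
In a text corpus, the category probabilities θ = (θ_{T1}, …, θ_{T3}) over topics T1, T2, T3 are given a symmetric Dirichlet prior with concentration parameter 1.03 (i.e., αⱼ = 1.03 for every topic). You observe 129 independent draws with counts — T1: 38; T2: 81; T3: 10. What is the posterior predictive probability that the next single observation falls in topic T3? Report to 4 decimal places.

0.0835

The Dirichlet prior is conjugate to the Multinomial likelihood: each posterior αⱼ = prior αⱼ + observed count nⱼ.
Posterior concentration: (39.03, 82.03, 11.03), total = 132.09.
P(next = T3 | data) = α_{T3}/Σα = 0.0835.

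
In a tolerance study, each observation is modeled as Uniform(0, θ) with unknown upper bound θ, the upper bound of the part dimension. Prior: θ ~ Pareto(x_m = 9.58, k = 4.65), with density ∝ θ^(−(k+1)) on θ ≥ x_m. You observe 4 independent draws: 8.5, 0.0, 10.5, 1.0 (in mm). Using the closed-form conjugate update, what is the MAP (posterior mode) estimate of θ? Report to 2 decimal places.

A Pareto(scale x_m, shape k) prior on the upper bound θ of Uniform(0, θ) is conjugate: posterior is Pareto(max(x_m, max xᵢ), k + n).
Sample maximum = 10.5; prior scale x_m = 9.58 → posterior scale = max = 10.50.
Posterior shape = 4.65 + 4 = 8.65.
The Pareto density is decreasing on [x_m, ∞), so the mode is x_m = 10.50.

10.50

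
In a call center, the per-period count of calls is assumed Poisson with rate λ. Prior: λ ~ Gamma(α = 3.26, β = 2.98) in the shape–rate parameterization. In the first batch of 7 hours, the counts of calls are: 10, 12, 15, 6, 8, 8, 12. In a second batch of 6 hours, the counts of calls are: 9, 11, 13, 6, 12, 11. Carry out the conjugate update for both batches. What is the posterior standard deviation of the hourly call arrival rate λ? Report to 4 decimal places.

With a Gamma(shape α, rate β) prior, the Poisson likelihood is conjugate: the posterior is Gamma(α + ΣXᵢ, β + n).
Batch 1: sum of counts S = 71 over n = 7 hours.
After batch 1: Gamma(α+S, β+n) = Gamma(3.26+71, 2.98+7) = Gamma(74.26, 9.98).
Batch 2: sum of counts S = 62 over n = 6 hours.
After batch 2: Gamma(α+S, β+n) = Gamma(74.26+62, 9.98+6) = Gamma(136.26, 15.98).
SD = √α/β = √136.26/15.98 = 0.7305.

0.7305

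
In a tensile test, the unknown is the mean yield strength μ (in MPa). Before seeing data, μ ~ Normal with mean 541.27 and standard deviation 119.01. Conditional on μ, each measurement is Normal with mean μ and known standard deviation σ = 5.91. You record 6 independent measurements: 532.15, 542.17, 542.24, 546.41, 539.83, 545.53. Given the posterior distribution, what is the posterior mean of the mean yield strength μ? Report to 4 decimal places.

For Normal data with known variance σ², a Normal(μ₀, σ₀²) prior on μ is conjugate. Posterior precision = 1/σ₀² + n/σ²; posterior mean is the precision-weighted average of μ₀ and x̄.
Σxᵢ = 532.15 + 542.17 + 542.24 + 546.41 + 539.83 + 545.53 = 3248.33, so n·x̄ = 3248.33.
σ₀² = 119.01² = 14163.3801, σ² = 5.91² = 34.9281; σ² + n·σ₀² = 34.9281 + 6·14163.3801 = 85015.2087.
Posterior mean = (μ₀/σ₀² + n·x̄/σ²)/(1/σ₀² + n/σ²) = (σ²·μ₀ + σ₀²·n·x̄)/(σ² + n·σ₀²) = (34.9281·541.27 + 14163.3801·3248.33)/85015.2087 = 46026238.01292/85015.2087 = 541.3883.

541.3883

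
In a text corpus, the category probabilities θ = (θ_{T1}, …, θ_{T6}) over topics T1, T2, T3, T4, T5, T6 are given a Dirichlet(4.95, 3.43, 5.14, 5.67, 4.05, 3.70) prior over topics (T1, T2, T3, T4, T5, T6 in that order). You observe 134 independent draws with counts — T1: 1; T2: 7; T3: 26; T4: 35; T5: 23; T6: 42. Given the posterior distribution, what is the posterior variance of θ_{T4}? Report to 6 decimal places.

The Dirichlet prior is conjugate to the Multinomial likelihood: each posterior αⱼ = prior αⱼ + observed count nⱼ.
Posterior concentration: (5.95, 10.43, 31.14, 40.67, 27.05, 45.70), total = 160.94.
Var[θ_j] = α_j(Σα−α_j)/((Σα)²(Σα+1)) = 40.67·120.27/(160.94²·161.94) = 0.001166.

0.001166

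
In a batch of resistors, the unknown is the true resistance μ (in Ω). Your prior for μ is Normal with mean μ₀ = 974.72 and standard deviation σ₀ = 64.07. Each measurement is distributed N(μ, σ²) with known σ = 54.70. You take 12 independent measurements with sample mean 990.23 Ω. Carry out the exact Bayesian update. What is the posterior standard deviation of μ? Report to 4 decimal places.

15.3318

For Normal data with known variance σ², a Normal(μ₀, σ₀²) prior on μ is conjugate. Posterior precision = 1/σ₀² + n/σ²; posterior mean is the precision-weighted average of μ₀ and x̄.
σ₀² = 64.07² = 4104.9649, σ² = 54.70² = 2992.09; σ² + n·σ₀² = 2992.09 + 12·4104.9649 = 52251.6688.
Posterior precision = 1/σ₀² + n/σ² = 1/4104.9649 + 12/2992.09 = (σ² + n·σ₀²)/(σ₀²σ²) = 52251.6688/(4104.9649·2992.09); posterior variance σₙ² = σ₀²σ²/(σ² + n·σ₀²) = 4104.9649·2992.09/52251.6688 = 235.062816.
Posterior SD = √σₙ² = √(4104.9649·2992.09/52251.6688) = 15.3318.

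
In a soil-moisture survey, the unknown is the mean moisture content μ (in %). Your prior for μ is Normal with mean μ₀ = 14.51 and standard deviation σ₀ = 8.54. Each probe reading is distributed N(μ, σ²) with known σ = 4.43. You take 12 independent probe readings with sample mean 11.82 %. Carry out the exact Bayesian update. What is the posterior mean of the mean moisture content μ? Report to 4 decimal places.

11.8790

For Normal data with known variance σ², a Normal(μ₀, σ₀²) prior on μ is conjugate. Posterior precision = 1/σ₀² + n/σ²; posterior mean is the precision-weighted average of μ₀ and x̄.
n·x̄ = 12·11.82 = 141.84.
σ₀² = 8.54² = 72.9316, σ² = 4.43² = 19.6249; σ² + n·σ₀² = 19.6249 + 12·72.9316 = 894.8041.
Posterior mean = (μ₀/σ₀² + n·x̄/σ²)/(1/σ₀² + n/σ²) = (σ²·μ₀ + σ₀²·n·x̄)/(σ² + n·σ₀²) = (19.6249·14.51 + 72.9316·141.84)/894.8041 = 10629.375443/894.8041 = 11.8790.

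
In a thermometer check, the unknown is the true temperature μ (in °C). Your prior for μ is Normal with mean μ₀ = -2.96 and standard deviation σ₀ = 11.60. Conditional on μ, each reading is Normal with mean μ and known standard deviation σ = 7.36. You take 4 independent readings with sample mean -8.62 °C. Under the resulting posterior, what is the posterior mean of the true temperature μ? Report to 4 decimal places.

-8.1025

For Normal data with known variance σ², a Normal(μ₀, σ₀²) prior on μ is conjugate. Posterior precision = 1/σ₀² + n/σ²; posterior mean is the precision-weighted average of μ₀ and x̄.
n·x̄ = 4·(-8.62) = -34.48.
σ₀² = 11.60² = 134.56, σ² = 7.36² = 54.1696; σ² + n·σ₀² = 54.1696 + 4·134.56 = 592.4096.
Posterior mean = (μ₀/σ₀² + n·x̄/σ²)/(1/σ₀² + n/σ²) = (σ²·μ₀ + σ₀²·n·x̄)/(σ² + n·σ₀²) = (54.1696·(-2.96) + 134.56·(-34.48))/592.4096 = -4799.970816/592.4096 = -8.1025.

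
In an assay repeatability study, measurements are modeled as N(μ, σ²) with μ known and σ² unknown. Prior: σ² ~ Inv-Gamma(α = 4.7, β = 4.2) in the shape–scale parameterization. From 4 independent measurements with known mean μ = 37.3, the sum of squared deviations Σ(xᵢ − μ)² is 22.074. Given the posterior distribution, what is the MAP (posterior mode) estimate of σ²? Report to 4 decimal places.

1.9788

With known mean μ and an Inverse-Gamma(α, β) prior on σ², the Normal likelihood is conjugate: posterior is Inv-Gamma(α + n/2, β + Σ(xᵢ−μ)²/2).
Posterior: Inv-Gamma(4.7 + 4/2, 4.2 + 22.074/2) = Inv-Gamma(6.70, 15.2370).
Mode = β/(α+1) = 15.2370/7.70 = 1.9788.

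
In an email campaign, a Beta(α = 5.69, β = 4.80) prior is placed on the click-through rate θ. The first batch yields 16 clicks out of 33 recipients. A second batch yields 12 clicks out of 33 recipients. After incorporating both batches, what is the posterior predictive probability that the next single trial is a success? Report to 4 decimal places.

The Beta prior is conjugate to a Binomial/Bernoulli likelihood; the update adds successes to α and failures to β.
After batch 1: Beta(5.69+16, 4.80+17) = Beta(21.69, 21.80).
After batch 2: Beta(21.69+12, 21.80+21) = Beta(33.69, 42.80).
For a single future Bernoulli trial, P(success | data) = α/(α+β) = 0.4404.

0.4404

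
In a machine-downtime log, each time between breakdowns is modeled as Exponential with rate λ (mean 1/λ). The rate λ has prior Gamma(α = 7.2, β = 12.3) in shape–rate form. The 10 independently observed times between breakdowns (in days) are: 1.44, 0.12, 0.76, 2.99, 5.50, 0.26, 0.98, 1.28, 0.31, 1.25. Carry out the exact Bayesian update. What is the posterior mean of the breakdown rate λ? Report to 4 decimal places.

With a Gamma(shape α, rate β) prior on the exponential rate λ, the posterior after n observations with total T = Σxᵢ is Gamma(α+n, β+T).
Sum of observations T = 14.89 days; n = 10.
Posterior: Gamma(7.2+10, 12.3+14.89) = Gamma(17.2, 27.19).
Posterior mean of λ = α/β = 17.2/27.19 = 0.6326.

0.6326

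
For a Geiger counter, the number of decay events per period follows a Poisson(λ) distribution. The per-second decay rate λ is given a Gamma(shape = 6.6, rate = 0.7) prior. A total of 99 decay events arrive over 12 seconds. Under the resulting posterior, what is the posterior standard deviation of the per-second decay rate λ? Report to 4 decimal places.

With a Gamma(shape α, rate β) prior, the Poisson likelihood is conjugate: the posterior is Gamma(α + ΣXᵢ, β + n).
Posterior: Gamma(α+S, β+n) = Gamma(6.6+99, 0.7+12) = Gamma(105.6, 12.7).
SD = √α/β = √105.6/12.7 = 0.8091.

0.8091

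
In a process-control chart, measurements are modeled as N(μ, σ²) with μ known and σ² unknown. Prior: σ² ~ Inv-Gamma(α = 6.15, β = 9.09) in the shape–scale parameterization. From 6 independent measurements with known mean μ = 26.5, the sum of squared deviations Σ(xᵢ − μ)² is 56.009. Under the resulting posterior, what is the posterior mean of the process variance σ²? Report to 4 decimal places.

With known mean μ and an Inverse-Gamma(α, β) prior on σ², the Normal likelihood is conjugate: posterior is Inv-Gamma(α + n/2, β + Σ(xᵢ−μ)²/2).
Posterior: Inv-Gamma(6.15 + 6/2, 9.09 + 56.009/2) = Inv-Gamma(9.15, 37.0945).
E[σ²|data] = β/(α−1) = 37.0945/8.15 = 4.5515.

4.5515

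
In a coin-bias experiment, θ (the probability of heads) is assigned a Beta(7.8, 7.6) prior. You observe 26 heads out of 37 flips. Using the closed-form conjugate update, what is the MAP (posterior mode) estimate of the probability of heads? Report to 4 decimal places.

0.6508

The Beta prior is conjugate to a Binomial/Bernoulli likelihood; the update adds successes to α and failures to β.
Posterior: Beta(α+k, β+n−k) = Beta(7.8+26, 7.6+11) = Beta(33.8, 18.6).
Mode of Beta(a,b) for a,b>1 is (a−1)/(a+b−2) = 32.8/50.4 = 0.6508.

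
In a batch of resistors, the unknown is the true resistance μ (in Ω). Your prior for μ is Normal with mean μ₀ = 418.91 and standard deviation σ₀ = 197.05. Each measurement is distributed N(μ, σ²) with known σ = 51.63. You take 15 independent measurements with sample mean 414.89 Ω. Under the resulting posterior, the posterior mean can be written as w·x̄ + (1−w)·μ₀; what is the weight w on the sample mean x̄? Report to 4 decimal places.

0.9954

For Normal data with known variance σ², a Normal(μ₀, σ₀²) prior on μ is conjugate. Posterior precision = 1/σ₀² + n/σ²; posterior mean is the precision-weighted average of μ₀ and x̄.
σ₀² = 197.05² = 38828.7025, σ² = 51.63² = 2665.6569. Prior precision 1/σ₀² = 1/38828.7025; data precision n/σ² = 15/2665.6569.
w = (n/σ²)/(1/σ₀² + n/σ²) = n·σ₀²/(σ² + n·σ₀²) = 15·38828.7025/(2665.6569 + 15·38828.7025) = 582430.5375/585096.1944 = 0.9954.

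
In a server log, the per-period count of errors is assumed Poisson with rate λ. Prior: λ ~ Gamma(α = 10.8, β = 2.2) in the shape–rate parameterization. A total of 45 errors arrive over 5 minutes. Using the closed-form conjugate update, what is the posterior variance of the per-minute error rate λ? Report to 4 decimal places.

With a Gamma(shape α, rate β) prior, the Poisson likelihood is conjugate: the posterior is Gamma(α + ΣXᵢ, β + n).
Posterior: Gamma(α+S, β+n) = Gamma(10.8+45, 2.2+5) = Gamma(55.8, 7.2).
Var = α/β² = 55.8/7.2² = 1.0764.

1.0764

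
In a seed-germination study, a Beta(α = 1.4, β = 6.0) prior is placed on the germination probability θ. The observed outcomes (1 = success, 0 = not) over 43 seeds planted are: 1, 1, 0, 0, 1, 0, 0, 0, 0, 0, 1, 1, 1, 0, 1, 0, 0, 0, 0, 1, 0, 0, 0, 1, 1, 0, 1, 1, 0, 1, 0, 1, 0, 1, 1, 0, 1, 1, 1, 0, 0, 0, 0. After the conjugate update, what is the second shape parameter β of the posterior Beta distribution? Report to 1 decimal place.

30.0

The Beta prior is conjugate to a Binomial/Bernoulli likelihood; the update adds successes to α and failures to β.
Posterior: Beta(α+k, β+n−k) = Beta(1.4+19, 6.0+24) = Beta(20.4, 30.0).
Posterior β = 30.0.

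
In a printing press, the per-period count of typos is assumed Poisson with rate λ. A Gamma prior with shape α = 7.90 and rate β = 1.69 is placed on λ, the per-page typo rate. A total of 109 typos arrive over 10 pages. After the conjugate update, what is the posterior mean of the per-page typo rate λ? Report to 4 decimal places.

With a Gamma(shape α, rate β) prior, the Poisson likelihood is conjugate: the posterior is Gamma(α + ΣXᵢ, β + n).
Posterior: Gamma(α+S, β+n) = Gamma(7.90+109, 1.69+10) = Gamma(116.90, 11.69).
Posterior mean = α/β = 116.90/11.69 = 10.0000.

10.0000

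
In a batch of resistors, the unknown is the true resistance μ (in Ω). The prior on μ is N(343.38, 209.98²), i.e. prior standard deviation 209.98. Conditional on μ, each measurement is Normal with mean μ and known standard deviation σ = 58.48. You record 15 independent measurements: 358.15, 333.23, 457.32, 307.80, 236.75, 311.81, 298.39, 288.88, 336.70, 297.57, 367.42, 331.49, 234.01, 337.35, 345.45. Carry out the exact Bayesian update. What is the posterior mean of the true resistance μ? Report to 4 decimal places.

322.9271

For Normal data with known variance σ², a Normal(μ₀, σ₀²) prior on μ is conjugate. Posterior precision = 1/σ₀² + n/σ²; posterior mean is the precision-weighted average of μ₀ and x̄.
Σxᵢ = 358.15 + 333.23 + 457.32 + 307.80 + 236.75 + 311.81 + 298.39 + 288.88 + 336.70 + 297.57 + 367.42 + 331.49 + 234.01 + 337.35 + 345.45 = 4842.32, so n·x̄ = 4842.32.
σ₀² = 209.98² = 44091.6004, σ² = 58.48² = 3419.9104; σ² + n·σ₀² = 3419.9104 + 15·44091.6004 = 664793.9164.
Posterior mean = (μ₀/σ₀² + n·x̄/σ²)/(1/σ₀² + n/σ²) = (σ²·μ₀ + σ₀²·n·x̄)/(σ² + n·σ₀²) = (3419.9104·343.38 + 44091.6004·4842.32)/664793.9164 = 214679967.28208/664793.9164 = 322.9271.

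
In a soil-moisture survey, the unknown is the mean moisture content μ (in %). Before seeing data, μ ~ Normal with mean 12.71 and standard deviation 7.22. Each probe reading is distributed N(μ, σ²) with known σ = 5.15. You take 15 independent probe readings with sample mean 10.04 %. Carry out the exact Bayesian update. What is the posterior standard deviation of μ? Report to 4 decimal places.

For Normal data with known variance σ², a Normal(μ₀, σ₀²) prior on μ is conjugate. Posterior precision = 1/σ₀² + n/σ²; posterior mean is the precision-weighted average of μ₀ and x̄.
σ₀² = 7.22² = 52.1284, σ² = 5.15² = 26.5225; σ² + n·σ₀² = 26.5225 + 15·52.1284 = 808.4485.
Posterior precision = 1/σ₀² + n/σ² = 1/52.1284 + 15/26.5225 = (σ² + n·σ₀²)/(σ₀²σ²) = 808.4485/(52.1284·26.5225); posterior variance σₙ² = σ₀²σ²/(σ² + n·σ₀²) = 52.1284·26.5225/808.4485 = 1.710159.
Posterior SD = √σₙ² = √(52.1284·26.5225/808.4485) = 1.3077.

1.3077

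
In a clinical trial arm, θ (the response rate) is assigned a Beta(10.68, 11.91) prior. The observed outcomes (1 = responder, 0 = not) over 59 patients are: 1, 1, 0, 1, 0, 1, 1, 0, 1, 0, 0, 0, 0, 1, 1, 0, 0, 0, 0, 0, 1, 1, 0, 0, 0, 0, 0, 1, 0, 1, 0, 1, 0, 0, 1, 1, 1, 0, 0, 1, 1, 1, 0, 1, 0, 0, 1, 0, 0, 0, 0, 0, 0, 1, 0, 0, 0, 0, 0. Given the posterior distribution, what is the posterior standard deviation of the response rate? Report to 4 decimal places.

0.0539

The Beta prior is conjugate to a Binomial/Bernoulli likelihood; the update adds successes to α and failures to β.
Posterior: Beta(α+k, β+n−k) = Beta(10.68+22, 11.91+37) = Beta(32.68, 48.91).
Var = αβ/((α+β)²(α+β+1)) = 32.68·48.91/(81.59²·82.59) = 0.00290722; SD = √0.00290722 = 0.0539.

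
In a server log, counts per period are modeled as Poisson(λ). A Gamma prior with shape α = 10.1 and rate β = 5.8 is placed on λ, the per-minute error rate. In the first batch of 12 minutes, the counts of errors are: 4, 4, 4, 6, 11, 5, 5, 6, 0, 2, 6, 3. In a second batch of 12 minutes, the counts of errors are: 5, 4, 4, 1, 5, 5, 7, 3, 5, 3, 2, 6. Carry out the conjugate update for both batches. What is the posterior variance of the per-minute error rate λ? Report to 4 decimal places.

With a Gamma(shape α, rate β) prior, the Poisson likelihood is conjugate: the posterior is Gamma(α + ΣXᵢ, β + n).
Batch 1: sum of counts S = 56 over n = 12 minutes.
After batch 1: Gamma(α+S, β+n) = Gamma(10.1+56, 5.8+12) = Gamma(66.1, 17.8).
Batch 2: sum of counts S = 50 over n = 12 minutes.
After batch 2: Gamma(α+S, β+n) = Gamma(66.1+50, 17.8+12) = Gamma(116.1, 29.8).
Var = α/β² = 116.1/29.8² = 0.1307.

0.1307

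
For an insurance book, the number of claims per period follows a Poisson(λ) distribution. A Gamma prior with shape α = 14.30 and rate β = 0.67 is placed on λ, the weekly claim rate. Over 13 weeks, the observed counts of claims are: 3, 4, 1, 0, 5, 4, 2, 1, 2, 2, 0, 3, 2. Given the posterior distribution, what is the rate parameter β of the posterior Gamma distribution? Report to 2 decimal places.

13.67

With a Gamma(shape α, rate β) prior, the Poisson likelihood is conjugate: the posterior is Gamma(α + ΣXᵢ, β + n).
Sum of counts S = 29 over n = 13 weeks.
Posterior: Gamma(α+S, β+n) = Gamma(14.30+29, 0.67+13) = Gamma(43.30, 13.67).
Posterior β = 13.67.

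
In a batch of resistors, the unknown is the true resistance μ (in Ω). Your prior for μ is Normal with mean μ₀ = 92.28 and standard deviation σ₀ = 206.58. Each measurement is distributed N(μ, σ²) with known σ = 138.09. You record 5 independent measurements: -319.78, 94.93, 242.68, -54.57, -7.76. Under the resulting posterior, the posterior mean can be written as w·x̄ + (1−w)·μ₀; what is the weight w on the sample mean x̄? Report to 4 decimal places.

0.9180

For Normal data with known variance σ², a Normal(μ₀, σ₀²) prior on μ is conjugate. Posterior precision = 1/σ₀² + n/σ²; posterior mean is the precision-weighted average of μ₀ and x̄.
σ₀² = 206.58² = 42675.2964, σ² = 138.09² = 19068.8481. Prior precision 1/σ₀² = 1/42675.2964; data precision n/σ² = 5/19068.8481.
w = (n/σ²)/(1/σ₀² + n/σ²) = n·σ₀²/(σ² + n·σ₀²) = 5·42675.2964/(19068.8481 + 5·42675.2964) = 213376.482/232445.3301 = 0.9180.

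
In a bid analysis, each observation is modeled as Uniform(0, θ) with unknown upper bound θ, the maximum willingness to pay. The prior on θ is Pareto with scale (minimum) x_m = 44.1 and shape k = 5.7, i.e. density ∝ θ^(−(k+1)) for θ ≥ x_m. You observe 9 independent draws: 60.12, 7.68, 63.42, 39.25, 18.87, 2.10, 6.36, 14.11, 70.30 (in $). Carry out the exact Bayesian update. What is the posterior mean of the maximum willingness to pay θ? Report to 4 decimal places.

75.4314

A Pareto(scale x_m, shape k) prior on the upper bound θ of Uniform(0, θ) is conjugate: posterior is Pareto(max(x_m, max xᵢ), k + n).
Sample maximum = 70.30; prior scale x_m = 44.1 → posterior scale = max = 70.30.
Posterior shape = 5.7 + 9 = 14.7.
E[θ|data] = k·x_m/(k−1) = 14.7·70.30/13.7 = 75.4314.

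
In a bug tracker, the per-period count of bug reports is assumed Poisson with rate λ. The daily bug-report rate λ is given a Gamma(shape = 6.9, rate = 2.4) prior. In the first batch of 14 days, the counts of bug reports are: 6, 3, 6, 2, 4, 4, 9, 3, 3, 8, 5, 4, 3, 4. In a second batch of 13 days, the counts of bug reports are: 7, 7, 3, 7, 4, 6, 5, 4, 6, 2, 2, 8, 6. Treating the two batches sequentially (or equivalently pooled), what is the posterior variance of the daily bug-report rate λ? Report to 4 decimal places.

With a Gamma(shape α, rate β) prior, the Poisson likelihood is conjugate: the posterior is Gamma(α + ΣXᵢ, β + n).
Batch 1: sum of counts S = 64 over n = 14 days.
After batch 1: Gamma(α+S, β+n) = Gamma(6.9+64, 2.4+14) = Gamma(70.9, 16.4).
Batch 2: sum of counts S = 67 over n = 13 days.
After batch 2: Gamma(α+S, β+n) = Gamma(70.9+67, 16.4+13) = Gamma(137.9, 29.4).
Var = α/β² = 137.9/29.4² = 0.1595.

0.1595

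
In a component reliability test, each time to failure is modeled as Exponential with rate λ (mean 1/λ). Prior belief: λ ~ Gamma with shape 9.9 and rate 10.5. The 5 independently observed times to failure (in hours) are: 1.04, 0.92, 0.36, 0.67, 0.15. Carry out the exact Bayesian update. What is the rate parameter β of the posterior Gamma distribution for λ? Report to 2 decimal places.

With a Gamma(shape α, rate β) prior on the exponential rate λ, the posterior after n observations with total T = Σxᵢ is Gamma(α+n, β+T).
Sum of observations T = 3.14 hours; n = 5.
Posterior: Gamma(9.9+5, 10.5+3.14) = Gamma(14.9, 13.64).
Posterior β = 13.64.

13.64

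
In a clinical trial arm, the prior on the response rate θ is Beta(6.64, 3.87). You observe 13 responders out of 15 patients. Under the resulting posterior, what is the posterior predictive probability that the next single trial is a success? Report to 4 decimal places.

0.7699

The Beta prior is conjugate to a Binomial/Bernoulli likelihood; the update adds successes to α and failures to β.
Posterior: Beta(α+k, β+n−k) = Beta(6.64+13, 3.87+2) = Beta(19.64, 5.87).
For a single future Bernoulli trial, P(success | data) = α/(α+β) = 0.7699.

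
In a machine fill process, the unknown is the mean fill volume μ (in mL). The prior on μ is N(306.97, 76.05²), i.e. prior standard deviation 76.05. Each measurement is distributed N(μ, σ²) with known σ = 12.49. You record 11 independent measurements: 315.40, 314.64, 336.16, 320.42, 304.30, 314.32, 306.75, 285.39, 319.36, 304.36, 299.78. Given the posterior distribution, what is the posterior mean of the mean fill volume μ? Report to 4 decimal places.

For Normal data with known variance σ², a Normal(μ₀, σ₀²) prior on μ is conjugate. Posterior precision = 1/σ₀² + n/σ²; posterior mean is the precision-weighted average of μ₀ and x̄.
Σxᵢ = 315.40 + 314.64 + 336.16 + 320.42 + 304.30 + 314.32 + 306.75 + 285.39 + 319.36 + 304.36 + 299.78 = 3420.88, so n·x̄ = 3420.88.
σ₀² = 76.05² = 5783.6025, σ² = 12.49² = 156.0001; σ² + n·σ₀² = 156.0001 + 11·5783.6025 = 63775.6276.
Posterior mean = (μ₀/σ₀² + n·x̄/σ²)/(1/σ₀² + n/σ²) = (σ²·μ₀ + σ₀²·n·x̄)/(σ² + n·σ₀²) = (156.0001·306.97 + 5783.6025·3420.88)/63775.6276 = 19832897.470897/63775.6276 = 310.9793.

310.9793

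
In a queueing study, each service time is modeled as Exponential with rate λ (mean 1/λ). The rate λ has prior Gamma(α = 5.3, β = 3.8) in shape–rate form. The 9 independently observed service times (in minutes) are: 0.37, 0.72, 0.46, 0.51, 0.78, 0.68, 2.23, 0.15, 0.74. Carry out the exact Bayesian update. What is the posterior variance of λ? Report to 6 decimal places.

With a Gamma(shape α, rate β) prior on the exponential rate λ, the posterior after n observations with total T = Σxᵢ is Gamma(α+n, β+T).
Sum of observations T = 6.64 minutes; n = 9.
Posterior: Gamma(5.3+9, 3.8+6.64) = Gamma(14.3, 10.44).
Var = α/β² = 0.131200.

0.131200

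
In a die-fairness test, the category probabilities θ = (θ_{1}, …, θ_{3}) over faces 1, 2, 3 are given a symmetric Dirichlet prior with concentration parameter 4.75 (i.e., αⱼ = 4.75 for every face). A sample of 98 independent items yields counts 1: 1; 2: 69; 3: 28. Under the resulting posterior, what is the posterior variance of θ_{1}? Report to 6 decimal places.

The Dirichlet prior is conjugate to the Multinomial likelihood: each posterior αⱼ = prior αⱼ + observed count nⱼ.
Posterior concentration: (5.75, 73.75, 32.75), total = 112.25.
Var[θ_j] = α_j(Σα−α_j)/((Σα)²(Σα+1)) = 5.75·106.50/(112.25²·113.25) = 0.000429.

0.000429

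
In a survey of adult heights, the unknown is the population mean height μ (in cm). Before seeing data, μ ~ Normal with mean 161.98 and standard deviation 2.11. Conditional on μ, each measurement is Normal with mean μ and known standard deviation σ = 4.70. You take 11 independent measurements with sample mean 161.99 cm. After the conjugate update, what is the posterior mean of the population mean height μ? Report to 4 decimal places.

161.9869

For Normal data with known variance σ², a Normal(μ₀, σ₀²) prior on μ is conjugate. Posterior precision = 1/σ₀² + n/σ²; posterior mean is the precision-weighted average of μ₀ and x̄.
n·x̄ = 11·161.99 = 1781.89.
σ₀² = 2.11² = 4.4521, σ² = 4.70² = 22.09; σ² + n·σ₀² = 22.09 + 11·4.4521 = 71.0631.
Posterior mean = (μ₀/σ₀² + n·x̄/σ²)/(1/σ₀² + n/σ²) = (σ²·μ₀ + σ₀²·n·x̄)/(σ² + n·σ₀²) = (22.09·161.98 + 4.4521·1781.89)/71.0631 = 11511.290669/71.0631 = 161.9869.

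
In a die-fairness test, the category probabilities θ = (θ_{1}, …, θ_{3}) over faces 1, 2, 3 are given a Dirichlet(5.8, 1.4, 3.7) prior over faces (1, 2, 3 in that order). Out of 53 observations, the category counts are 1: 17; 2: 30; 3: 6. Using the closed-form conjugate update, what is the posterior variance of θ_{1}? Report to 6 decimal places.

The Dirichlet prior is conjugate to the Multinomial likelihood: each posterior αⱼ = prior αⱼ + observed count nⱼ.
Posterior concentration: (22.8, 31.4, 9.7), total = 63.9.
Var[θ_j] = α_j(Σα−α_j)/((Σα)²(Σα+1)) = 22.8·41.1/(63.9²·64.9) = 0.003536.

0.003536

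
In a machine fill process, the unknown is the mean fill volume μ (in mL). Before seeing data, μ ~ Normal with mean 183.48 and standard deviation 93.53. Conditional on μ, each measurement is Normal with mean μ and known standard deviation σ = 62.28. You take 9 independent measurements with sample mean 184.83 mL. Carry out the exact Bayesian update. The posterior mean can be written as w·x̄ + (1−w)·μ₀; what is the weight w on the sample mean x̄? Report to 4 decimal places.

For Normal data with known variance σ², a Normal(μ₀, σ₀²) prior on μ is conjugate. Posterior precision = 1/σ₀² + n/σ²; posterior mean is the precision-weighted average of μ₀ and x̄.
σ₀² = 93.53² = 8747.8609, σ² = 62.28² = 3878.7984. Prior precision 1/σ₀² = 1/8747.8609; data precision n/σ² = 9/3878.7984.
w = (n/σ²)/(1/σ₀² + n/σ²) = n·σ₀²/(σ² + n·σ₀²) = 9·8747.8609/(3878.7984 + 9·8747.8609) = 78730.7481/82609.5465 = 0.9530.

0.9530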